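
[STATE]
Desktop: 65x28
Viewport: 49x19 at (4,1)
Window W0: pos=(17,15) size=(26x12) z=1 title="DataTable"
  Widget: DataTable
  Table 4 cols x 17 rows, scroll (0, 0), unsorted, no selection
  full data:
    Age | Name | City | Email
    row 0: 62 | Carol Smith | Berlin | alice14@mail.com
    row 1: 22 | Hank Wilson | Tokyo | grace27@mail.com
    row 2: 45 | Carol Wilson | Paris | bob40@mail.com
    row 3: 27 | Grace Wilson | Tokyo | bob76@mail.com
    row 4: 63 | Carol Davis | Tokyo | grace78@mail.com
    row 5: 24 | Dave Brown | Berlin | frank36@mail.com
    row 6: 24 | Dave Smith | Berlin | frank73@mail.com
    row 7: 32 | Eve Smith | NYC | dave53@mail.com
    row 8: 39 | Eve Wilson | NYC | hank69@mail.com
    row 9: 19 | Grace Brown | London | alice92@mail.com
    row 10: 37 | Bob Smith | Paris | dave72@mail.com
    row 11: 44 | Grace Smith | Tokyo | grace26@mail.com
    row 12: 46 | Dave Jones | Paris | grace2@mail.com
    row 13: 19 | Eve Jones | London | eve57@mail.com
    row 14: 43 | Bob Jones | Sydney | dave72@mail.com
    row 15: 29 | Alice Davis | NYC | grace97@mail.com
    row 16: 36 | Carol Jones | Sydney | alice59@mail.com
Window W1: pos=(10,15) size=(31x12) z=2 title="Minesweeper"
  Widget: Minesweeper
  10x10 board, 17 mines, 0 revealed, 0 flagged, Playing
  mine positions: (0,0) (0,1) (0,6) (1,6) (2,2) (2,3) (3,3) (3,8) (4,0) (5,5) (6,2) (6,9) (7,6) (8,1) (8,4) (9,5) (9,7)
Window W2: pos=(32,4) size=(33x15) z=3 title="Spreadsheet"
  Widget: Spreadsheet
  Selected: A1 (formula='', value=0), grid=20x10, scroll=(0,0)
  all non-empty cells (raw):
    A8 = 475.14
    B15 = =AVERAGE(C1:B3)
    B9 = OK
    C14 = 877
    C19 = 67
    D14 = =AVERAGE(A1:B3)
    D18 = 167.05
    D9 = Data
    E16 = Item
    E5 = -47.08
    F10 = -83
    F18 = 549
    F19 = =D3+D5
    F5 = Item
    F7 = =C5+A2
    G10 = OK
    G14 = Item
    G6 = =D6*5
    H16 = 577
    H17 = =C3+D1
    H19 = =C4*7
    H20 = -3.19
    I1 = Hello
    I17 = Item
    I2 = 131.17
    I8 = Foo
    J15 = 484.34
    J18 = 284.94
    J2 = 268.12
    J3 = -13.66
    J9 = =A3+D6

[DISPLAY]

                                                 
                                                 
                                                 
                            ┏━━━━━━━━━━━━━━━━━━━━
                            ┃ Spreadsheet        
                            ┠────────────────────
                            ┃A1:                 
                            ┃       A       B    
                            ┃--------------------
                            ┃  1      [0]       0
                            ┃  2        0       0
                            ┃  3        0       0
                            ┃  4        0       0
                            ┃  5        0       0
      ┏━━━━━━━━━━━━━━━━━━━━━┃  6        0       0
      ┃ Minesweeper         ┃  7        0       0
      ┠─────────────────────┃  8   475.14       0
      ┃■■■■■■■■■■           ┗━━━━━━━━━━━━━━━━━━━━
      ┃■■■■■■■■■■                   ┃┼┃          


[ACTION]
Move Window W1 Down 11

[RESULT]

                                                 
                                                 
                                                 
                            ┏━━━━━━━━━━━━━━━━━━━━
                            ┃ Spreadsheet        
                            ┠────────────────────
                            ┃A1:                 
                            ┃       A       B    
                            ┃--------------------
                            ┃  1      [0]       0
                            ┃  2        0       0
                            ┃  3        0       0
                            ┃  4        0       0
                            ┃  5        0       0
             ┏━━━━━━━━━━━━━━┃  6        0       0
      ┏━━━━━━━━━━━━━━━━━━━━━┃  7        0       0
      ┃ Minesweeper         ┃  8   475.14       0
      ┠─────────────────────┗━━━━━━━━━━━━━━━━━━━━
      ┃■■■■■■■■■■                   ┃┼┃          


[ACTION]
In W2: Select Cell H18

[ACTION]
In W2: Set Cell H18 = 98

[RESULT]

                                                 
                                                 
                                                 
                            ┏━━━━━━━━━━━━━━━━━━━━
                            ┃ Spreadsheet        
                            ┠────────────────────
                            ┃H18: 98             
                            ┃       A       B    
                            ┃--------------------
                            ┃  1        0       0
                            ┃  2        0       0
                            ┃  3        0       0
                            ┃  4        0       0
                            ┃  5        0       0
             ┏━━━━━━━━━━━━━━┃  6        0       0
      ┏━━━━━━━━━━━━━━━━━━━━━┃  7        0       0
      ┃ Minesweeper         ┃  8   475.14       0
      ┠─────────────────────┗━━━━━━━━━━━━━━━━━━━━
      ┃■■■■■■■■■■                   ┃┼┃          


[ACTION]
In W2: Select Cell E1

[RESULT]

                                                 
                                                 
                                                 
                            ┏━━━━━━━━━━━━━━━━━━━━
                            ┃ Spreadsheet        
                            ┠────────────────────
                            ┃E1:                 
                            ┃       A       B    
                            ┃--------------------
                            ┃  1        0       0
                            ┃  2        0       0
                            ┃  3        0       0
                            ┃  4        0       0
                            ┃  5        0       0
             ┏━━━━━━━━━━━━━━┃  6        0       0
      ┏━━━━━━━━━━━━━━━━━━━━━┃  7        0       0
      ┃ Minesweeper         ┃  8   475.14       0
      ┠─────────────────────┗━━━━━━━━━━━━━━━━━━━━
      ┃■■■■■■■■■■                   ┃┼┃          


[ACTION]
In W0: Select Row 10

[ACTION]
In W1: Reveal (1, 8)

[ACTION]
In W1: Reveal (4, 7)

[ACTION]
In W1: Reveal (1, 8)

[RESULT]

                                                 
                                                 
                                                 
                            ┏━━━━━━━━━━━━━━━━━━━━
                            ┃ Spreadsheet        
                            ┠────────────────────
                            ┃E1:                 
                            ┃       A       B    
                            ┃--------------------
                            ┃  1        0       0
                            ┃  2        0       0
                            ┃  3        0       0
                            ┃  4        0       0
                            ┃  5        0       0
             ┏━━━━━━━━━━━━━━┃  6        0       0
      ┏━━━━━━━━━━━━━━━━━━━━━┃  7        0       0
      ┃ Minesweeper         ┃  8   475.14       0
      ┠─────────────────────┗━━━━━━━━━━━━━━━━━━━━
      ┃■■■■■■■2                     ┃┼┃          


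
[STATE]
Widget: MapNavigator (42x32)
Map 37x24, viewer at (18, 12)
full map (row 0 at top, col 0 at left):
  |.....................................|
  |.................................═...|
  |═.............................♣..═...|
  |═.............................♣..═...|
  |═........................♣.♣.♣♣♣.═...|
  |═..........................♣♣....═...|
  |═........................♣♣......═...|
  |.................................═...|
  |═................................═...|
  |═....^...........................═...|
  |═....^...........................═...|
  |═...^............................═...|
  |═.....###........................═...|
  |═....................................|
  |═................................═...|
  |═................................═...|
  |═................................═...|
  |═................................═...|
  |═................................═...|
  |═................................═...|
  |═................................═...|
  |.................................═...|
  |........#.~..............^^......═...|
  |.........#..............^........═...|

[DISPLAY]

                                          
                                          
                                          
                                          
   .....................................  
   .................................═...  
   ═.............................♣..═...  
   ═.............................♣..═...  
   ═........................♣.♣.♣♣♣.═...  
   ═..........................♣♣....═...  
   ═........................♣♣......═...  
   .................................═...  
   ═................................═...  
   ═....^...........................═...  
   ═....^...........................═...  
   ═...^............................═...  
   ═.....###.........@..............═...  
   ═....................................  
   ═................................═...  
   ═................................═...  
   ═................................═...  
   ═................................═...  
   ═................................═...  
   ═................................═...  
   ═................................═...  
   .................................═...  
   ........#.~..............^^......═...  
   .........#..............^........═...  
                                          
                                          
                                          
                                          


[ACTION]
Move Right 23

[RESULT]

                                          
                                          
                                          
                                          
......................                    
..................═...                    
...............♣..═...                    
...............♣..═...                    
..........♣.♣.♣♣♣.═...                    
............♣♣....═...                    
..........♣♣......═...                    
..................═...                    
..................═...                    
..................═...                    
..................═...                    
..................═...                    
..................═..@                    
......................                    
..................═...                    
..................═...                    
..................═...                    
..................═...                    
..................═...                    
..................═...                    
..................═...                    
..................═...                    
..........^^......═...                    
.........^........═...                    
                                          
                                          
                                          
                                          


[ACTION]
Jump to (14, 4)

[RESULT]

                                          
                                          
                                          
                                          
                                          
                                          
                                          
                                          
                                          
                                          
                                          
                                          
       ...................................
       .................................═.
       ═.............................♣..═.
       ═.............................♣..═.
       ═.............@..........♣.♣.♣♣♣.═.
       ═..........................♣♣....═.
       ═........................♣♣......═.
       .................................═.
       ═................................═.
       ═....^...........................═.
       ═....^...........................═.
       ═...^............................═.
       ═.....###........................═.
       ═..................................
       ═................................═.
       ═................................═.
       ═................................═.
       ═................................═.
       ═................................═.
       ═................................═.


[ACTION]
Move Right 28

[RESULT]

                                          
                                          
                                          
                                          
                                          
                                          
                                          
                                          
                                          
                                          
                                          
                                          
......................                    
..................═...                    
...............♣..═...                    
...............♣..═...                    
..........♣.♣.♣♣♣.═..@                    
............♣♣....═...                    
..........♣♣......═...                    
..................═...                    
..................═...                    
..................═...                    
..................═...                    
..................═...                    
..................═...                    
......................                    
..................═...                    
..................═...                    
..................═...                    
..................═...                    
..................═...                    
..................═...                    


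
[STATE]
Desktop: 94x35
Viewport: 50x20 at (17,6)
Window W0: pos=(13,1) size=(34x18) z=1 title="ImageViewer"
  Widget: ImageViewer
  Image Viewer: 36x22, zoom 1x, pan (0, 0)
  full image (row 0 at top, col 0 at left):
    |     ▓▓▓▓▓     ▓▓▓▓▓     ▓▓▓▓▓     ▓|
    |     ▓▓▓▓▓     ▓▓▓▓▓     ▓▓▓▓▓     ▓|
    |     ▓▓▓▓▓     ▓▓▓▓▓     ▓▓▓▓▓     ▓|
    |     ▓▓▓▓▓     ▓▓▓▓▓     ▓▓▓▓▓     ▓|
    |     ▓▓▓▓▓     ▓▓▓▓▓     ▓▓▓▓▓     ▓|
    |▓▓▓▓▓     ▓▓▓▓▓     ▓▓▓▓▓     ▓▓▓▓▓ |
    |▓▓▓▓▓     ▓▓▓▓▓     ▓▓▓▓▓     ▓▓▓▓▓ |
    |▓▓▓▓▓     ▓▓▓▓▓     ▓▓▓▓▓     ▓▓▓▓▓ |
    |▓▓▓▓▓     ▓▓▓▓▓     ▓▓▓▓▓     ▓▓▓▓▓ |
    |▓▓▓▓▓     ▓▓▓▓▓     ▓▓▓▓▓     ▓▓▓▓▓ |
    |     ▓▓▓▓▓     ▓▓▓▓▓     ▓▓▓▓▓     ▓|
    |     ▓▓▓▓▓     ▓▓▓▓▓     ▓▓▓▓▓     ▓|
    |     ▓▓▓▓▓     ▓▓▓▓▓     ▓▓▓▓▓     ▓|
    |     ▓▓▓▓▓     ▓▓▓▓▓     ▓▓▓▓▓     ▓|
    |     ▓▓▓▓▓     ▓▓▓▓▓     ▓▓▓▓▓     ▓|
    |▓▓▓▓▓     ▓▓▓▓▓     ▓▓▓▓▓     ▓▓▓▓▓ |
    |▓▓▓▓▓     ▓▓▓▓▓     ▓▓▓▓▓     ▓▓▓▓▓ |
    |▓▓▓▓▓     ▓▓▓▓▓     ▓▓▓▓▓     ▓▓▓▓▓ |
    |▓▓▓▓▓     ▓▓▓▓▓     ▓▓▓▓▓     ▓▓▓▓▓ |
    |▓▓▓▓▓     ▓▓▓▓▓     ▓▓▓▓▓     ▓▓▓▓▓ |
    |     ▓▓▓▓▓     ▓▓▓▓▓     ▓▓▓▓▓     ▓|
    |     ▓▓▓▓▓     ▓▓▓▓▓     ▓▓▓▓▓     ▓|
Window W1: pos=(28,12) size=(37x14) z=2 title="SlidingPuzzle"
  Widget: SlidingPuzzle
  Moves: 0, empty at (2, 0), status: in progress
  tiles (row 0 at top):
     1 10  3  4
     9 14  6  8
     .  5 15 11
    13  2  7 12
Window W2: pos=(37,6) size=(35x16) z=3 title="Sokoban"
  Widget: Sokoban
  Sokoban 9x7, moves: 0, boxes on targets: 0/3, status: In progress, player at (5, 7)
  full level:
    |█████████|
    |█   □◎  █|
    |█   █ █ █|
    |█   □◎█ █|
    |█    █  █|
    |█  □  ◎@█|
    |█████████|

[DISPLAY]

  ▓▓▓▓▓     ▓▓▓▓▓   ┏━━━━━━━━━━━━━━━━━━━━━━━━━━━━━
  ▓▓▓▓▓     ▓▓▓▓▓   ┃ Sokoban                     
  ▓▓▓▓▓     ▓▓▓▓▓   ┠─────────────────────────────
▓▓     ▓▓▓▓▓     ▓▓▓┃█████████                    
▓▓     ▓▓▓▓▓     ▓▓▓┃█   □◎  █                    
▓▓     ▓▓▓▓▓     ▓▓▓┃█   █ █ █                    
▓▓     ▓▓▓▓┏━━━━━━━━┃█   □◎█ █                    
▓▓     ▓▓▓▓┃ Sliding┃█    █  █                    
  ▓▓▓▓▓    ┠────────┃█  □  ◎@█                    
  ▓▓▓▓▓    ┃┌────┬──┃█████████                    
  ▓▓▓▓▓    ┃│  1 │ 1┃Moves: 0  0/3                
  ▓▓▓▓▓    ┃├────┼──┃                             
━━━━━━━━━━━┃│  9 │ 1┃                             
           ┃├────┼──┃                             
           ┃│    │  ┃                             
           ┃├────┼──┗━━━━━━━━━━━━━━━━━━━━━━━━━━━━━
           ┃│ 13 │  2 │  7 │ 12 │              ┃  
           ┃└────┴────┴────┴────┘              ┃  
           ┃Moves: 0                           ┃  
           ┗━━━━━━━━━━━━━━━━━━━━━━━━━━━━━━━━━━━┛  


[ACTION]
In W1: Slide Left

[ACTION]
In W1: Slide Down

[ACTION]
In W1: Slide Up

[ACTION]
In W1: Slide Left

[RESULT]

  ▓▓▓▓▓     ▓▓▓▓▓   ┏━━━━━━━━━━━━━━━━━━━━━━━━━━━━━
  ▓▓▓▓▓     ▓▓▓▓▓   ┃ Sokoban                     
  ▓▓▓▓▓     ▓▓▓▓▓   ┠─────────────────────────────
▓▓     ▓▓▓▓▓     ▓▓▓┃█████████                    
▓▓     ▓▓▓▓▓     ▓▓▓┃█   □◎  █                    
▓▓     ▓▓▓▓▓     ▓▓▓┃█   █ █ █                    
▓▓     ▓▓▓▓┏━━━━━━━━┃█   □◎█ █                    
▓▓     ▓▓▓▓┃ Sliding┃█    █  █                    
  ▓▓▓▓▓    ┠────────┃█  □  ◎@█                    
  ▓▓▓▓▓    ┃┌────┬──┃█████████                    
  ▓▓▓▓▓    ┃│  1 │ 1┃Moves: 0  0/3                
  ▓▓▓▓▓    ┃├────┼──┃                             
━━━━━━━━━━━┃│  9 │ 1┃                             
           ┃├────┼──┃                             
           ┃│  5 │ 1┃                             
           ┃├────┼──┗━━━━━━━━━━━━━━━━━━━━━━━━━━━━━
           ┃│ 13 │  2 │  7 │ 12 │              ┃  
           ┃└────┴────┴────┴────┘              ┃  
           ┃Moves: 4                           ┃  
           ┗━━━━━━━━━━━━━━━━━━━━━━━━━━━━━━━━━━━┛  


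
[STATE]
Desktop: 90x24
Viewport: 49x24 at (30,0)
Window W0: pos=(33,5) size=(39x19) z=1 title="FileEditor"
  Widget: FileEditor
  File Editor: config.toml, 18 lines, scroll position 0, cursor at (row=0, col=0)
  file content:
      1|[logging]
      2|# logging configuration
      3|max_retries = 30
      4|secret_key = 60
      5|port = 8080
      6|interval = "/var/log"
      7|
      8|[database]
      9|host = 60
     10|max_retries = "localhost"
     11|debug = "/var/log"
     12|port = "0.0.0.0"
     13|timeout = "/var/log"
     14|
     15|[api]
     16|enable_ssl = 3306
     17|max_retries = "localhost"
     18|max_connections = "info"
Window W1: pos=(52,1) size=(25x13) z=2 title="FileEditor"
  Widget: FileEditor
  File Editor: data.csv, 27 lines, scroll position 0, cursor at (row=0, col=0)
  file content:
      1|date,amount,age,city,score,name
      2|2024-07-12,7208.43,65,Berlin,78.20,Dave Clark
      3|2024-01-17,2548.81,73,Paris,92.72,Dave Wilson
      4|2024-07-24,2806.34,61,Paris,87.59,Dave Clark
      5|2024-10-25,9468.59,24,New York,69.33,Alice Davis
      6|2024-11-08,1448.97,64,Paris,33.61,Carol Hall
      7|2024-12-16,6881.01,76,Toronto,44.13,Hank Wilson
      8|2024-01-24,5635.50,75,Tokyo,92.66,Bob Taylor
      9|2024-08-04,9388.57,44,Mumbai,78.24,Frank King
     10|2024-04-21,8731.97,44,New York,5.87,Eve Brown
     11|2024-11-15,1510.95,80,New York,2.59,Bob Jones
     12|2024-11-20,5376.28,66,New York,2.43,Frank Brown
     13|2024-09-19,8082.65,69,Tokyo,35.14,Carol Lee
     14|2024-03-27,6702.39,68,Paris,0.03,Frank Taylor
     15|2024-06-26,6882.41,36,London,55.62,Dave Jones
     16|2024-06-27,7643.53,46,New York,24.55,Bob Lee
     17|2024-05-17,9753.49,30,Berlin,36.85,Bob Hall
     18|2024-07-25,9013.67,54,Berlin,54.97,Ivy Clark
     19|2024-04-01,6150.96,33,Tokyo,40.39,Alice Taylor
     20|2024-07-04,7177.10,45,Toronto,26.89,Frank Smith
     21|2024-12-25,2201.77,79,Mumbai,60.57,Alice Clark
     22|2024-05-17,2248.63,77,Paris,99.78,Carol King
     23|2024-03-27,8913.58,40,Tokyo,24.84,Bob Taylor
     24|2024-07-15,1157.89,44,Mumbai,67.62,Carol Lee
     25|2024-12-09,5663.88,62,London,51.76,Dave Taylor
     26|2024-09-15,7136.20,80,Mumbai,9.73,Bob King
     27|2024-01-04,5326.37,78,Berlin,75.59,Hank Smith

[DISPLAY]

                                                 
                      ┏━━━━━━━━━━━━━━━━━━━━━━━┓  
                      ┃ FileEditor            ┃  
                      ┠───────────────────────┨  
                      ┃█ate,amount,age,city,s▲┃  
   ┏━━━━━━━━━━━━━━━━━━┃2024-07-12,7208.43,65,█┃  
   ┃ FileEditor       ┃2024-01-17,2548.81,73,░┃  
   ┠──────────────────┃2024-07-24,2806.34,61,░┃  
   ┃█logging]         ┃2024-10-25,9468.59,24,░┃  
   ┃# logging configur┃2024-11-08,1448.97,64,░┃  
   ┃max_retries = 30  ┃2024-12-16,6881.01,76,░┃  
   ┃secret_key = 60   ┃2024-01-24,5635.50,75,░┃  
   ┃port = 8080       ┃2024-08-04,9388.57,44,▼┃  
   ┃interval = "/var/l┗━━━━━━━━━━━━━━━━━━━━━━━┛  
   ┃                                    ░┃       
   ┃[database]                          ░┃       
   ┃host = 60                           ░┃       
   ┃max_retries = "localhost"           ░┃       
   ┃debug = "/var/log"                  ░┃       
   ┃port = "0.0.0.0"                    ░┃       
   ┃timeout = "/var/log"                ░┃       
   ┃                                    ░┃       
   ┃[api]                               ▼┃       
   ┗━━━━━━━━━━━━━━━━━━━━━━━━━━━━━━━━━━━━━┛       


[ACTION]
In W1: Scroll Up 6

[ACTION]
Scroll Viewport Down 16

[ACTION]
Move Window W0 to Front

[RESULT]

                                                 
                      ┏━━━━━━━━━━━━━━━━━━━━━━━┓  
                      ┃ FileEditor            ┃  
                      ┠───────────────────────┨  
                      ┃█ate,amount,age,city,s▲┃  
   ┏━━━━━━━━━━━━━━━━━━━━━━━━━━━━━━━━━━━━━┓65,█┃  
   ┃ FileEditor                          ┃73,░┃  
   ┠─────────────────────────────────────┨61,░┃  
   ┃█logging]                           ▲┃24,░┃  
   ┃# logging configuration             █┃64,░┃  
   ┃max_retries = 30                    ░┃76,░┃  
   ┃secret_key = 60                     ░┃75,░┃  
   ┃port = 8080                         ░┃44,▼┃  
   ┃interval = "/var/log"               ░┃━━━━┛  
   ┃                                    ░┃       
   ┃[database]                          ░┃       
   ┃host = 60                           ░┃       
   ┃max_retries = "localhost"           ░┃       
   ┃debug = "/var/log"                  ░┃       
   ┃port = "0.0.0.0"                    ░┃       
   ┃timeout = "/var/log"                ░┃       
   ┃                                    ░┃       
   ┃[api]                               ▼┃       
   ┗━━━━━━━━━━━━━━━━━━━━━━━━━━━━━━━━━━━━━┛       


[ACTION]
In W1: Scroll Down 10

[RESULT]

                                                 
                      ┏━━━━━━━━━━━━━━━━━━━━━━━┓  
                      ┃ FileEditor            ┃  
                      ┠───────────────────────┨  
                      ┃2024-11-15,1510.95,80,▲┃  
   ┏━━━━━━━━━━━━━━━━━━━━━━━━━━━━━━━━━━━━━┓66,░┃  
   ┃ FileEditor                          ┃69,░┃  
   ┠─────────────────────────────────────┨68,░┃  
   ┃█logging]                           ▲┃36,█┃  
   ┃# logging configuration             █┃46,░┃  
   ┃max_retries = 30                    ░┃30,░┃  
   ┃secret_key = 60                     ░┃54,░┃  
   ┃port = 8080                         ░┃33,▼┃  
   ┃interval = "/var/log"               ░┃━━━━┛  
   ┃                                    ░┃       
   ┃[database]                          ░┃       
   ┃host = 60                           ░┃       
   ┃max_retries = "localhost"           ░┃       
   ┃debug = "/var/log"                  ░┃       
   ┃port = "0.0.0.0"                    ░┃       
   ┃timeout = "/var/log"                ░┃       
   ┃                                    ░┃       
   ┃[api]                               ▼┃       
   ┗━━━━━━━━━━━━━━━━━━━━━━━━━━━━━━━━━━━━━┛       


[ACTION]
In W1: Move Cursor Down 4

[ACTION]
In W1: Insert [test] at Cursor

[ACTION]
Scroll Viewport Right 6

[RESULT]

                                                 
                ┏━━━━━━━━━━━━━━━━━━━━━━━┓        
                ┃ FileEditor            ┃        
                ┠───────────────────────┨        
                ┃2024-11-15,1510.95,80,▲┃        
━━━━━━━━━━━━━━━━━━━━━━━━━━━━━━━━━━━┓66,░┃        
ileEditor                          ┃69,░┃        
───────────────────────────────────┨68,░┃        
ogging]                           ▲┃36,█┃        
logging configuration             █┃46,░┃        
x_retries = 30                    ░┃30,░┃        
cret_key = 60                     ░┃54,░┃        
rt = 8080                         ░┃33,▼┃        
terval = "/var/log"               ░┃━━━━┛        
                                  ░┃             
atabase]                          ░┃             
st = 60                           ░┃             
x_retries = "localhost"           ░┃             
bug = "/var/log"                  ░┃             
rt = "0.0.0.0"                    ░┃             
meout = "/var/log"                ░┃             
                                  ░┃             
pi]                               ▼┃             
━━━━━━━━━━━━━━━━━━━━━━━━━━━━━━━━━━━┛             


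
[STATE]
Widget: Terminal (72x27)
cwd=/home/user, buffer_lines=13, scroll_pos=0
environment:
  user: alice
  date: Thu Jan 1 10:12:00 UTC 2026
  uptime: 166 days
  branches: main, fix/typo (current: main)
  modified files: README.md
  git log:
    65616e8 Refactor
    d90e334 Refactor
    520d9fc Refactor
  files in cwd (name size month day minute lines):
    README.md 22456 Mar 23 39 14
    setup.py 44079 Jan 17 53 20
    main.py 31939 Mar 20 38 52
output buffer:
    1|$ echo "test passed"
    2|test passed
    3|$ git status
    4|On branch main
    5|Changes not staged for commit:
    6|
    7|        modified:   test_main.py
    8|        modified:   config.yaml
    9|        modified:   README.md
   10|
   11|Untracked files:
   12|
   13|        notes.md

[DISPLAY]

$ echo "test passed"                                                    
test passed                                                             
$ git status                                                            
On branch main                                                          
Changes not staged for commit:                                          
                                                                        
        modified:   test_main.py                                        
        modified:   config.yaml                                         
        modified:   README.md                                           
                                                                        
Untracked files:                                                        
                                                                        
        notes.md                                                        
$ █                                                                     
                                                                        
                                                                        
                                                                        
                                                                        
                                                                        
                                                                        
                                                                        
                                                                        
                                                                        
                                                                        
                                                                        
                                                                        
                                                                        


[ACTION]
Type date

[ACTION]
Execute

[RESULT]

$ echo "test passed"                                                    
test passed                                                             
$ git status                                                            
On branch main                                                          
Changes not staged for commit:                                          
                                                                        
        modified:   test_main.py                                        
        modified:   config.yaml                                         
        modified:   README.md                                           
                                                                        
Untracked files:                                                        
                                                                        
        notes.md                                                        
$ date                                                                  
Thu Jan 1 10:12:00 UTC 2026                                             
$ █                                                                     
                                                                        
                                                                        
                                                                        
                                                                        
                                                                        
                                                                        
                                                                        
                                                                        
                                                                        
                                                                        
                                                                        


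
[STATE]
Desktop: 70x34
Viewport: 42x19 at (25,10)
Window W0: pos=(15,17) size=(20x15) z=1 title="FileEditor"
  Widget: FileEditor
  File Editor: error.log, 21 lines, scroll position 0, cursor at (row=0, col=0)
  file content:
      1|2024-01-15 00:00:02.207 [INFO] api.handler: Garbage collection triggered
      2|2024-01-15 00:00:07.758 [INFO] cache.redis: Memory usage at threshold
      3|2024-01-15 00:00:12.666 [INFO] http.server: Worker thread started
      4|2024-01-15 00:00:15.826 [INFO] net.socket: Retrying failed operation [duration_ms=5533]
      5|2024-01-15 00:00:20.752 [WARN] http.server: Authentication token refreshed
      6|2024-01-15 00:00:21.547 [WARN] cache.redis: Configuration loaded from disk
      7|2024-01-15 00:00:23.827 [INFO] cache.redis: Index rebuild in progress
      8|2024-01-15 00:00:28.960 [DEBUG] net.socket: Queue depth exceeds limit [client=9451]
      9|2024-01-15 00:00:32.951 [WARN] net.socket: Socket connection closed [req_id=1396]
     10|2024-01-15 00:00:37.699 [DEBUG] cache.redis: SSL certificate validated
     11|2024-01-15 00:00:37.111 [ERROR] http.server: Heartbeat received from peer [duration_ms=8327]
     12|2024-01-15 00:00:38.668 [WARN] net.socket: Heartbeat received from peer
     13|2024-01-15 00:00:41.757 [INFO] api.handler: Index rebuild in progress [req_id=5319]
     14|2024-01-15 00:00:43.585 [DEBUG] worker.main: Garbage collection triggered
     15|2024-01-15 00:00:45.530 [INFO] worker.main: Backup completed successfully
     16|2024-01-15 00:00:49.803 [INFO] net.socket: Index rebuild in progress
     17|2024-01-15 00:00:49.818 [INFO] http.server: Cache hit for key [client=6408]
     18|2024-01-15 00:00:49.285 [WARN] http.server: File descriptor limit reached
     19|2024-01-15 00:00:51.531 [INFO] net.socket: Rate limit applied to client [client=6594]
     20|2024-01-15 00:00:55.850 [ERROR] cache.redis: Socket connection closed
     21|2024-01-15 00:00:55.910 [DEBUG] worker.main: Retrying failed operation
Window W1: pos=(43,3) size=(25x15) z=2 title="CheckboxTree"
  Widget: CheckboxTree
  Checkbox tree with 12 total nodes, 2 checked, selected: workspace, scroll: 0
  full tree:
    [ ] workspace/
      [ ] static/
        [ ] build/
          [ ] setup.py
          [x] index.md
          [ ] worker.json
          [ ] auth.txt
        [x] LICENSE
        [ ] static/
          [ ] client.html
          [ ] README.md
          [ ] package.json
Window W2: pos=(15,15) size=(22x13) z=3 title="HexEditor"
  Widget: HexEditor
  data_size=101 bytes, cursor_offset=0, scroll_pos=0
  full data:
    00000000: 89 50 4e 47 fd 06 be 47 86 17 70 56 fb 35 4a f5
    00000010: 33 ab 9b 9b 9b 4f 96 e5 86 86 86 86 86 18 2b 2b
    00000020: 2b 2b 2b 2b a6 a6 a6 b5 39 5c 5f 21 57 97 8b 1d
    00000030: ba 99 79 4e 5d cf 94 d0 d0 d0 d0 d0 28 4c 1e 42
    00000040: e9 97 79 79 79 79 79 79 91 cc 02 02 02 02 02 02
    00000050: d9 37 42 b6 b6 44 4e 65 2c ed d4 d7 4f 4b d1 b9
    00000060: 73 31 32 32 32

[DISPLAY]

                  ┃       [x] index.md    
                  ┃       [ ] worker.json 
                  ┃       [ ] auth.txt    
                  ┃     [x] LICENSE       
                  ┃     [ ] static/       
━━━━━━━━━━━┓      ┃       [ ] client.html 
r          ┃      ┃       [ ] README.md   
───────────┨      ┗━━━━━━━━━━━━━━━━━━━━━━━
 89 50 4e 4┃                              
 33 ab 9b 9┃                              
 2b 2b 2b 2┃                              
 ba 99 79 4┃                              
 e9 97 79 7┃                              
 d9 37 42 b┃                              
 73 31 32 3┃                              
           ┃                              
           ┃                              
━━━━━━━━━━━┛                              
5 00:00:░┃                                


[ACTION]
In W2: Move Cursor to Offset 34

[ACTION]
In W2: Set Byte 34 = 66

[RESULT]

                  ┃       [x] index.md    
                  ┃       [ ] worker.json 
                  ┃       [ ] auth.txt    
                  ┃     [x] LICENSE       
                  ┃     [ ] static/       
━━━━━━━━━━━┓      ┃       [ ] client.html 
r          ┃      ┃       [ ] README.md   
───────────┨      ┗━━━━━━━━━━━━━━━━━━━━━━━
 89 50 4e 4┃                              
 33 ab 9b 9┃                              
 2b 2b 66 2┃                              
 ba 99 79 4┃                              
 e9 97 79 7┃                              
 d9 37 42 b┃                              
 73 31 32 3┃                              
           ┃                              
           ┃                              
━━━━━━━━━━━┛                              
5 00:00:░┃                                


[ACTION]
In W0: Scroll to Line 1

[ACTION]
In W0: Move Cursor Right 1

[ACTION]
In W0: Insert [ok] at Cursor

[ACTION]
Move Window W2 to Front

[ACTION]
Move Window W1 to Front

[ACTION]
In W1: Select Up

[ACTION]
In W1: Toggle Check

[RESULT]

                  ┃       [x] index.md    
                  ┃       [x] worker.json 
                  ┃       [x] auth.txt    
                  ┃     [x] LICENSE       
                  ┃     [x] static/       
━━━━━━━━━━━┓      ┃       [x] client.html 
r          ┃      ┃       [x] README.md   
───────────┨      ┗━━━━━━━━━━━━━━━━━━━━━━━
 89 50 4e 4┃                              
 33 ab 9b 9┃                              
 2b 2b 66 2┃                              
 ba 99 79 4┃                              
 e9 97 79 7┃                              
 d9 37 42 b┃                              
 73 31 32 3┃                              
           ┃                              
           ┃                              
━━━━━━━━━━━┛                              
5 00:00:░┃                                
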